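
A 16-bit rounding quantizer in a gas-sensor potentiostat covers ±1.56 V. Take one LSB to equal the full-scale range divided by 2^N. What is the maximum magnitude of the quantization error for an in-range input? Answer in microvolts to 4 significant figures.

23.80 µV

Span: 1.56 V − (-1.56 V) = 3.12 V.
One LSB is 3.12 V / 65536 = 47.6074 µV.
Worst-case error for round-to-nearest is half an LSB: 23.80 µV.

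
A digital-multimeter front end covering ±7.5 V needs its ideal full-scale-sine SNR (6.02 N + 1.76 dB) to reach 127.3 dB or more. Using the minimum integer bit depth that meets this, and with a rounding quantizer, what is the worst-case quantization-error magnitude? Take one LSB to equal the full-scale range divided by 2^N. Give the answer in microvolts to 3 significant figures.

Range = 7.5 − (-7.5) = 15 V.
Solving 6.02 N ≥ 127.3 − 1.76: N ≥ 20.854. Round up → N = 21.
LSB = 15 V ÷ 2^21 = 15/2097152 V = 7.1526 µV.
|e|_max = LSB/2 = 3.58 µV.

3.58 µV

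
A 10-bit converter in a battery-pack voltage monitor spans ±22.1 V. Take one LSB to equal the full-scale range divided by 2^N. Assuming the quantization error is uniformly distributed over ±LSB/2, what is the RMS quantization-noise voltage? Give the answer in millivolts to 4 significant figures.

12.46 mV

Full-scale range = 22.1 V − (-22.1 V) = 44.2 V.
LSB = 44.2 V ÷ 2^10 = 44.2/1024 V = 43.1641 mV.
For a uniform distribution on [−LSB/2, +LSB/2], V_rms = LSB/√12 = 43.1641 mV/3.4641 = 12.46 mV.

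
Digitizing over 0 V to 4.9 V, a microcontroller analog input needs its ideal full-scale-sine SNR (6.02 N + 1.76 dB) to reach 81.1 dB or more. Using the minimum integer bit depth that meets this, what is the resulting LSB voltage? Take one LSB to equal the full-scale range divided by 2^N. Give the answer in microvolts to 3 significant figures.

299 µV

Span = 4.9 V.
Solving 6.02 N ≥ 81.1 − 1.76: N ≥ 13.179. Round up → N = 14.
One LSB is 4.9 V / 16384 = 299 µV.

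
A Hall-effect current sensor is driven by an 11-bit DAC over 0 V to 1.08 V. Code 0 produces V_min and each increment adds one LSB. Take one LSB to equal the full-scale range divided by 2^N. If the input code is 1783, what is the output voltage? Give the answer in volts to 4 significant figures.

0.9403 V

V_FS = 1.08 V. LSB = 1.08 V / 2^11.
V_out = 0 + 1783 × (1.08/2048) V
      = 0 + 0.940254 = 0.940254 V.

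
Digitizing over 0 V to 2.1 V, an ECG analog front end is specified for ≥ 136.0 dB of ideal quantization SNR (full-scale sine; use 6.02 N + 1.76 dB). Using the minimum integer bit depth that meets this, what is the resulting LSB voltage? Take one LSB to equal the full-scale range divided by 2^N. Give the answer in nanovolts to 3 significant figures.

Full-scale range = 2.1 V.
Required N = ⌈(136.0 − 1.76)/6.02⌉ = ⌈22.299⌉ = 23.
LSB = 2.1 V / 2^23 = 250 nV.

250 nV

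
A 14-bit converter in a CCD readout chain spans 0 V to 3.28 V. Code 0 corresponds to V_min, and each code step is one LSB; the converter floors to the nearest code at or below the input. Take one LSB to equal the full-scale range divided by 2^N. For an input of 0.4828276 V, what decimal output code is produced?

2411

Full-scale range = 3.28 V. LSB = 3.28 V / 2^14 ≈ 200.2 µV.
V_in − V_min = 0.4828276 − (0) = 0.4828276 V.
Divide by LSB: 0.4828276 × 16384/3.28 = 2411.7827.
Truncating gives code 2411.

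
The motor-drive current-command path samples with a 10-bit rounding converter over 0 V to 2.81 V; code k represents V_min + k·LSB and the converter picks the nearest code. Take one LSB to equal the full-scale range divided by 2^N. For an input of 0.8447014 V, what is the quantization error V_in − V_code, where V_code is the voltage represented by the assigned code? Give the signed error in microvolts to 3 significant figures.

V_FS = 2.81 V. LSB = 2.81 V / 2^10 ≈ 2.744 mV.
(0.8447014 − (0)) / LSB = 0.8447014 × 1024/2.81 = 307.8200. Nearest integer: k = 308.
V_code = 0 + (308/1024) × 2.81 = 0.8451953125 V.
Error = V_in − V_code = 0.8447014 − (0.8451953125) = −494 µV.

−494 µV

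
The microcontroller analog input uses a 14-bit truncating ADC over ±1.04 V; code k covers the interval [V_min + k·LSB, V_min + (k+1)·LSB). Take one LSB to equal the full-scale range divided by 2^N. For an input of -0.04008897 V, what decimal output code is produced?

Full-scale range = 1.04 V − (-1.04 V) = 2.08 V. LSB = 2.08 V / 2^14 ≈ 127.0 µV.
code = ⌊(V_in − V_min)/LSB⌋ = ⌊(V_in − V_min) × 2^14 / range⌋
     = ⌊(-0.04008897 − (-1.04)) × 16384 / 2.08⌋ = ⌊0.99991103 × 16384/2.08⌋
     = ⌊7876.222⌋ = 7876.

7876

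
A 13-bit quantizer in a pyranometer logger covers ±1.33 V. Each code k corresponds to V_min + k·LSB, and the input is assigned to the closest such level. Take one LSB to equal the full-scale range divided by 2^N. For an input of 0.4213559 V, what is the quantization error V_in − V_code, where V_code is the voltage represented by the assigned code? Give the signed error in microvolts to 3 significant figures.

Span: 1.33 V − (-1.33 V) = 2.66 V. LSB = 2.66 V / 2^13 ≈ 324.7 µV.
Position in LSBs: (0.4213559 − (-1.33)) × 8192/2.66 = 5393.6494; rounding gives k = 5394.
V_code = -1.33 + (5394/8192) × 2.66 = 0.4214697266 V.
e = 0.4213559 − (0.4214697266) = −114 µV.

−114 µV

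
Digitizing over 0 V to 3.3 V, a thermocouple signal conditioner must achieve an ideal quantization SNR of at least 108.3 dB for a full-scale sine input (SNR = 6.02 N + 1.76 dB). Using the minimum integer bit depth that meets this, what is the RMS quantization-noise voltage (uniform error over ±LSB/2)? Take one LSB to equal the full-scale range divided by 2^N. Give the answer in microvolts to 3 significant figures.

V_FS = 3.3 V.
Required N = ⌈(108.3 − 1.76)/6.02⌉ = ⌈17.698⌉ = 18.
One LSB is 3.3 V / 262144 = 12.589 µV.
RMS noise = LSB/√12 = 3.63 µV.

3.63 µV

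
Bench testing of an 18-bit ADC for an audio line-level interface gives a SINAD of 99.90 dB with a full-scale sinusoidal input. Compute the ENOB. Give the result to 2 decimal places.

16.30 bits

ENOB = (99.90 − 1.76)/6.02 = 16.3023 bits.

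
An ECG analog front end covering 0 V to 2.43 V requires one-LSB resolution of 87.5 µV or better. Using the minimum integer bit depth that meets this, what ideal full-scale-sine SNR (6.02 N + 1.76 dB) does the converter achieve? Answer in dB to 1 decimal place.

92.1 dB

Range is 2.43 V.
2.43 V / 87.5 µV = 27770. Since 2^14 = 16384 and 2^15 = 32768, N = 15.
6.02(15) + 1.76 = 92.06 dB.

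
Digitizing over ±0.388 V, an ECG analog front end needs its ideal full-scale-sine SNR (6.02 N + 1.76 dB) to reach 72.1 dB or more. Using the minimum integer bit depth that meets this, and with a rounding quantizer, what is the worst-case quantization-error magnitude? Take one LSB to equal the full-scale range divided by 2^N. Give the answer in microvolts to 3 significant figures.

94.7 µV

Range = 0.388 − (-0.388) = 0.776 V.
Solving 6.02 N ≥ 72.1 − 1.76: N ≥ 11.684. Round up → N = 12.
LSB = 0.776 V / 2^12 = 189.45 µV.
|e|_max = LSB/2 = 94.7 µV.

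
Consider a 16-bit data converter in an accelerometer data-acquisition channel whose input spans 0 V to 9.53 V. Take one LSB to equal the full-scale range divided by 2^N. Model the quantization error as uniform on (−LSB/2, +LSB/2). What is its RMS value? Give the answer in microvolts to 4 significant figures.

41.98 µV

Range is 9.53 V.
Step size = 9.53/65536 V = 145.416 µV.
V_rms = LSB/√12 = 145.416 µV / √12 = 41.98 µV.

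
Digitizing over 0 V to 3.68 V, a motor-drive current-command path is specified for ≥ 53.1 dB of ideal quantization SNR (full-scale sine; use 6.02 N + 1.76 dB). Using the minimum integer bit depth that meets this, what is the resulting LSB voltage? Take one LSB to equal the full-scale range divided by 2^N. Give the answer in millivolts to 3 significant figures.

7.19 mV

Range is 3.68 V.
6.02 N + 1.76 ≥ 53.1 gives N ≥ 8.528, so the minimum integer is 9.
Step size = 3.68/512 V = 7.19 mV.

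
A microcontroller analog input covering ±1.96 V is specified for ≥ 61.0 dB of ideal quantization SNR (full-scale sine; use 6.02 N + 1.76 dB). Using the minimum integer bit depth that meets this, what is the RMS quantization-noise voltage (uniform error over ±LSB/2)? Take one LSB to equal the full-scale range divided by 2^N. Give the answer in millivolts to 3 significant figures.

1.11 mV

Full-scale range = 1.96 V − (-1.96 V) = 3.92 V.
Solving 6.02 N ≥ 61.0 − 1.76: N ≥ 9.841. Round up → N = 10.
LSB = 3.92 V ÷ 2^10 = 3.92/1024 V = 3.8281 mV.
RMS noise = LSB/√12 = 1.11 mV.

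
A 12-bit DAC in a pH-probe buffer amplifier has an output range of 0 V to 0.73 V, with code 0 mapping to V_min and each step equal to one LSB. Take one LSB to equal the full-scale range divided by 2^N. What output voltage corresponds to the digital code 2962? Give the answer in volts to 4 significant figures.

V_FS = 0.73 V. LSB = 0.73 V / 2^12.
V_out = 0 + 2962 × (0.73/4096) V
      = 0 V + 0.527896 V = 0.527896 V.

0.5279 V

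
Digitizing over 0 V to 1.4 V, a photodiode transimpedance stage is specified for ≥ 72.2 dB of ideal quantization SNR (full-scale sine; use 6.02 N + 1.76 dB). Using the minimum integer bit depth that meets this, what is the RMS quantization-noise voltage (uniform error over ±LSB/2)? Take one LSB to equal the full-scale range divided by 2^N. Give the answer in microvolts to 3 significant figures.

98.7 µV

Span = 1.4 V.
N ≥ (72.2 − 1.76)/6.02 = 11.701 → N_min = 12.
One LSB is 1.4 V / 4096 = 341.80 µV.
V_rms = LSB/√12 = 98.7 µV.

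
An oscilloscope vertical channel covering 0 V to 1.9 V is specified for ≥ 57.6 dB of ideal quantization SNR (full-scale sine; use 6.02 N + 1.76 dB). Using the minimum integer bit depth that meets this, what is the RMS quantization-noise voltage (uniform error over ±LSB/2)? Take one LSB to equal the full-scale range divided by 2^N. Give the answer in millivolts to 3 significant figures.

0.536 mV

Full-scale range = 1.9 V.
Required N = ⌈(57.6 − 1.76)/6.02⌉ = ⌈9.276⌉ = 10.
LSB = 1.9 V ÷ 2^10 = 1.9/1024 V = 1.8555 mV.
V_rms = LSB/√12 = 0.536 mV.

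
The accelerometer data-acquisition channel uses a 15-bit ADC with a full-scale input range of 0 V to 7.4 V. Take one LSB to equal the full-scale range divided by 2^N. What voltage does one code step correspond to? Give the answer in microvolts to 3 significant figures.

V_FS = 7.4 V.
There are 2^15 = 32768 steps.
Step size = 7.4/32768 V = 226 µV.

226 µV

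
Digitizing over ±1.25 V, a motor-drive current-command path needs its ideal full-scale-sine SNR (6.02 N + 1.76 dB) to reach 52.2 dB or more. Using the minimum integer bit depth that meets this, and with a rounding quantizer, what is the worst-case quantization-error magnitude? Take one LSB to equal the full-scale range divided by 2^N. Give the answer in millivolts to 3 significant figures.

Span: 1.25 V − (-1.25 V) = 2.5 V.
Required N = ⌈(52.2 − 1.76)/6.02⌉ = ⌈8.379⌉ = 9.
LSB = 2.5 V ÷ 2^9 = 2.5/512 V = 4.8828 mV.
|e|_max = LSB/2 = 2.44 mV.

2.44 mV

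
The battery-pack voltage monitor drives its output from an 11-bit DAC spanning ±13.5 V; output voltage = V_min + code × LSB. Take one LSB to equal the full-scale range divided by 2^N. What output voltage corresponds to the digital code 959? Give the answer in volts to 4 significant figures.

Full-scale range = 13.5 V − (-13.5 V) = 27 V. LSB = 27 V / 2^11.
V_out = -13.5 + 959 × (27/2048) V
      = -13.5 + 12.6431 = -0.856934 V.

-0.8569 V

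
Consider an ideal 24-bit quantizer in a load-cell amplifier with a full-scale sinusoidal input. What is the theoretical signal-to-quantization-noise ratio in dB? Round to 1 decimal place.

146.2 dB

For an ideal N-bit converter with full-scale sine input, SNR = 6.02 N + 1.76 dB. SNR = 6.02 × 24 + 1.76 = 144.48 + 1.76 = 146.24 dB.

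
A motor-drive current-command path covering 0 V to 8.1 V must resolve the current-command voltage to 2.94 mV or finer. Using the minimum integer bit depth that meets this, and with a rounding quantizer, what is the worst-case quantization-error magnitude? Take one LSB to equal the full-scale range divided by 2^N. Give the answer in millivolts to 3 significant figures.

Full-scale range = 8.1 V.
8.1 V / 2.94 mV = 2755. Since 2^11 = 2048 and 2^12 = 4096, N = 12.
Step size = 8.1/4096 V = 1.9775 mV.
Half an LSB is 0.989 mV.

0.989 mV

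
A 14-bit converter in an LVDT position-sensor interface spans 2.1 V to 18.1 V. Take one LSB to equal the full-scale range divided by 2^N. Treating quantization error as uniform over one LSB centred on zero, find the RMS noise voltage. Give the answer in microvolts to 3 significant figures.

282 µV

Range = 18.1 − (2.1) = 16 V.
LSB = 16 V / 2^14 = 0.97656 mV.
For a uniform distribution on [−LSB/2, +LSB/2], V_rms = LSB/√12 = 0.97656 mV/3.4641 = 282 µV.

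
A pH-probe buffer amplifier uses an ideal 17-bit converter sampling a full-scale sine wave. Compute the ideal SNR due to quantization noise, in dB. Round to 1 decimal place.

SNR = 6.02·17 + 1.76 = 104.10 dB.

104.1 dB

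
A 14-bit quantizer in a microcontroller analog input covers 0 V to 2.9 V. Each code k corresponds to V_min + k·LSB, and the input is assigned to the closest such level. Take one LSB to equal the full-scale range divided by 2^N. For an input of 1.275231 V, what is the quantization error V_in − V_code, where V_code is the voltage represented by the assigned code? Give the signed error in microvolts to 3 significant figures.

−68.1 µV

Full-scale range = 2.9 V. LSB = 2.9 V / 2^14 ≈ 177.0 µV.
Position in LSBs: (1.275231 − (0)) × 16384/2.9 = 7204.6154; rounding gives k = 7205.
Reconstructed level: 0 + 7205 × 2.9/16384 V = 1.2752990723 V.
e = 1.275231 − (1.2752990723) = −68.1 µV.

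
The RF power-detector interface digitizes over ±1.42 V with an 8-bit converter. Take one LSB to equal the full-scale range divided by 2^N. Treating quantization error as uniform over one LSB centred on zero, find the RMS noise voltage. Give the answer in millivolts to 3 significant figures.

Span: 1.42 V − (-1.42 V) = 2.84 V.
Step size = 2.84/256 V = 11.094 mV.
RMS of a uniform error over width LSB is LSB/√12 = 3.20 mV.

3.20 mV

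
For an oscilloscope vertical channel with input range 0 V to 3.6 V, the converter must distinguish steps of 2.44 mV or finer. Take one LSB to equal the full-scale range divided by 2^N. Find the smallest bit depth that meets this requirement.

11 bits

Range is 3.6 V.
Levels needed ≥ 3.6/2.44 mV = 1475. 2^11 = 2048 suffices, so N_min = 11.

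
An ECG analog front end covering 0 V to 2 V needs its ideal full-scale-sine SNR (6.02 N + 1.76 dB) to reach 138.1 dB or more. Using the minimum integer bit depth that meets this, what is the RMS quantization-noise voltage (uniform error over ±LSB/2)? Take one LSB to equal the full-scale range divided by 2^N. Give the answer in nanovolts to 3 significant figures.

68.8 nV

Full-scale range = 2 V.
N ≥ (138.1 − 1.76)/6.02 = 22.648 → N_min = 23.
One LSB is 2 V / 8388608 = 238.42 nV.
RMS noise = LSB/√12 = 68.8 nV.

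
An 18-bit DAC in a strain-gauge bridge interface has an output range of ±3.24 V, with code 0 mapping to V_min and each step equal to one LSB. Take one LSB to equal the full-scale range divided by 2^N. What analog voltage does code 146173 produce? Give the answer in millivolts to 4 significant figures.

Full-scale range = 3.24 V − (-3.24 V) = 6.48 V. LSB = 6.48 V / 2^18.
V_out = V_min + code × LSB = -3.24 V + 146173 × 6.48 V / 262144
      = -3.24 V + 3.61329 V = 0.373285 V.

373.3 mV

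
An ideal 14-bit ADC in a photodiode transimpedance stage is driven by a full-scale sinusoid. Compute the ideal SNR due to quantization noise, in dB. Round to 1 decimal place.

86.0 dB

Ideal quantization SNR: 6.02 × 14 + 1.76 dB = 86.0 dB.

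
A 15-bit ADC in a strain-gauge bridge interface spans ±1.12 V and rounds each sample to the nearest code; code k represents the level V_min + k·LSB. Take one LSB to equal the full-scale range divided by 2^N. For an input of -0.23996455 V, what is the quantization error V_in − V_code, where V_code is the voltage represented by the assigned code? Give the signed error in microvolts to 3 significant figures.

−23.1 µV

Range = 1.12 − (-1.12) = 2.24 V. LSB = 2.24 V / 2^15 ≈ 68.36 µV.
(-0.23996455 − (-1.12)) / LSB = 0.88003545 × 32768/2.24 = 12873.6614. Nearest integer: k = 12874.
Reconstructed level: -1.12 + 12874 × 2.24/32768 V = -0.23994140625 V.
Error = V_in − V_code = -0.23996455 − (-0.23994140625) = −23.1 µV.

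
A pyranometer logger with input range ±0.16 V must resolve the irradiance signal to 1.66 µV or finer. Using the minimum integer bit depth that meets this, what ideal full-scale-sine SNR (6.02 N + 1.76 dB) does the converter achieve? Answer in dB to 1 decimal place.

Span: 0.16 V − (-0.16 V) = 0.32 V.
Levels needed ≥ 0.32/1.66 µV = 192800. 2^18 = 262144 suffices, so N_min = 18.
6.02(18) + 1.76 = 110.12 dB.

110.1 dB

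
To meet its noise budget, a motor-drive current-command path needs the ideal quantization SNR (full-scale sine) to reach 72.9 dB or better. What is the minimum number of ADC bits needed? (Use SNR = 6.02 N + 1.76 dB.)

12 bits

6.02 N + 1.76 ≥ 72.9 gives N ≥ 11.817, so the minimum integer is 12.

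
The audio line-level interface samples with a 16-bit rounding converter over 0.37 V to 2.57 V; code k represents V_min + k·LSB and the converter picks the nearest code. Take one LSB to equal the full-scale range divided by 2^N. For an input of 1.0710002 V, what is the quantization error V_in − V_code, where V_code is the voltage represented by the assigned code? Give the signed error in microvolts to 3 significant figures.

The full-scale span is 2.57 − (0.37) = 2.2 V. LSB = 2.2 V / 2^16 ≈ 33.57 µV.
(V_in − V_min)/LSB = (1.0710002 − (0.37)) × 65536/2.2 = 20882.1587 → nearest code k = 20882.
Reconstructed level: 0.37 + 20882 × 2.2/65536 V = 1.0709948730 V.
e = 1.0710002 − (1.0709948730) = +5.33 µV.

+5.33 µV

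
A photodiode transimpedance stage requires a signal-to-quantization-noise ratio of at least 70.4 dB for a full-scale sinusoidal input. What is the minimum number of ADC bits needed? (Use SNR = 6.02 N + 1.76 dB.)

6.02 N + 1.76 ≥ 70.4 gives N ≥ 11.402, so the minimum integer is 12.

12 bits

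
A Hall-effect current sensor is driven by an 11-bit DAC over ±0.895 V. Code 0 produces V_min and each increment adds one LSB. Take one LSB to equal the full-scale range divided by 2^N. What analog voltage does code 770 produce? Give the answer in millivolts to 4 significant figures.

The full-scale span is 0.895 − (-0.895) = 1.79 V. LSB = 1.79 V / 2^11.
V_out = V_min + code × LSB = -0.895 V + 770 × 1.79 V / 2048
      = -0.895 + 0.672998 = -0.222002 V.

-222.0 mV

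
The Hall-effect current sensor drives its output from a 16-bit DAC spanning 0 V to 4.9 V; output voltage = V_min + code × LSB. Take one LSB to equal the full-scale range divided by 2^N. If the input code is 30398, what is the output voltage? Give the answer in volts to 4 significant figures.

Full-scale range = 4.9 V. LSB = 4.9 V / 2^16.
Output = V_min + (30398/65536) × range = 0 + 0.463837 × 4.9 V
      = 0 + 2.27280 = 2.27280 V.

2.273 V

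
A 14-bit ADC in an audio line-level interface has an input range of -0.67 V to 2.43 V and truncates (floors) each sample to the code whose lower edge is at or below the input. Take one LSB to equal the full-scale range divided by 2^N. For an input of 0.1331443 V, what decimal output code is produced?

4244

Full-scale range = 2.43 V − (-0.67 V) = 3.1 V. LSB = 3.1 V / 2^14 ≈ 189.2 µV.
code = ⌊(V_in − V_min)/LSB⌋ = ⌊(V_in − V_min) × 2^14 / range⌋
     = ⌊(0.1331443 − (-0.67)) × 16384 / 3.1⌋ = ⌊0.8031443 × 16384/3.1⌋
     = ⌊4244.747⌋ = 4244.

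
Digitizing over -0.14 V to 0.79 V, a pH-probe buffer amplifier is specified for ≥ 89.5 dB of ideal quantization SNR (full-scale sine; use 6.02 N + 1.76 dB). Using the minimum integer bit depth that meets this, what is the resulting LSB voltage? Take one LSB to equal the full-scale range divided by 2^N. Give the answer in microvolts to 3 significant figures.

Range = 0.79 − (-0.14) = 0.93 V.
Solving 6.02 N ≥ 89.5 − 1.76: N ≥ 14.575. Round up → N = 15.
One LSB is 0.93 V / 32768 = 28.4 µV.

28.4 µV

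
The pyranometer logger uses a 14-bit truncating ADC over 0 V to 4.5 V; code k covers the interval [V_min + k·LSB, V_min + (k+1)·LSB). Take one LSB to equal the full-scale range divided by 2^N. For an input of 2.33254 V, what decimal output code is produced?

8492

Span = 4.5 V. LSB = 4.5 V / 2^14 ≈ 274.7 µV.
code = ⌊(V_in − V_min)/LSB⌋ = ⌊(V_in − V_min) × 2^14 / range⌋
     = ⌊(2.33254 − (0)) × 16384 / 4.5⌋ = ⌊2.33254 × 16384/4.5⌋
     = ⌊8492.519⌋ = 8492.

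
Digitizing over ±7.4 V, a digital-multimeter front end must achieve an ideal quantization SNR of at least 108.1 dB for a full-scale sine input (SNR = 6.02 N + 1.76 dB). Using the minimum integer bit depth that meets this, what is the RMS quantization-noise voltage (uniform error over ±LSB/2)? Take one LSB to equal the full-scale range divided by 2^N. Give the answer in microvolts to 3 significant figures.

16.3 µV

Span: 7.4 V − (-7.4 V) = 14.8 V.
N ≥ (108.1 − 1.76)/6.02 = 17.664 → N_min = 18.
Step size = 14.8/262144 V = 56.458 µV.
RMS noise = LSB/√12 = 16.3 µV.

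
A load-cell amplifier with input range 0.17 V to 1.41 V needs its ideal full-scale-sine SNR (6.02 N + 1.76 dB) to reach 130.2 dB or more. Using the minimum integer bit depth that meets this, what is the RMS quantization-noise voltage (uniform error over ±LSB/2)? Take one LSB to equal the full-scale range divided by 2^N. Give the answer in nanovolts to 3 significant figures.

Range = 1.41 − (0.17) = 1.24 V.
Solving 6.02 N ≥ 130.2 − 1.76: N ≥ 21.336. Round up → N = 22.
One LSB is 1.24 V / 4194304 = 295.64 nV.
RMS noise = LSB/√12 = 85.3 nV.

85.3 nV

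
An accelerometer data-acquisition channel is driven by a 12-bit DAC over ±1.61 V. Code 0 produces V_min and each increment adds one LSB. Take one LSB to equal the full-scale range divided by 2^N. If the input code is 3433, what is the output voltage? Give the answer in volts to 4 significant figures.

1.089 V

Span: 1.61 V − (-1.61 V) = 3.22 V. LSB = 3.22 V / 2^12.
V_out = -1.61 + 3433 × (3.22/4096) V
      = -1.61 + 2.69879 = 1.08879 V.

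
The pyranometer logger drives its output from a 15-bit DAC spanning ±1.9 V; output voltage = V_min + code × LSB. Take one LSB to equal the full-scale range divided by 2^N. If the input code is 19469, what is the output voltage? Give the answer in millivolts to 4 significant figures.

357.8 mV

Span: 1.9 V − (-1.9 V) = 3.8 V. LSB = 3.8 V / 2^15.
Output = V_min + (19469/32768) × range = -1.9 + 0.594147 × 3.8 V
      = -1.9 V + 2.25776 V = 0.357758 V.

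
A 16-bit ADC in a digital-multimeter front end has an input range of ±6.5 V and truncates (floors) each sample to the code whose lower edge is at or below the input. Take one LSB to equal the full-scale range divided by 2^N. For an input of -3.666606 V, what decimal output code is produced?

14283

The full-scale span is 6.5 − (-6.5) = 13 V. LSB = 13 V / 2^16 ≈ 198.4 µV.
V_in − V_min = -3.666606 − (-6.5) = 2.833394 V.
Divide by LSB: 2.833394 × 65536/13 = 14283.7930.
Truncating gives code 14283.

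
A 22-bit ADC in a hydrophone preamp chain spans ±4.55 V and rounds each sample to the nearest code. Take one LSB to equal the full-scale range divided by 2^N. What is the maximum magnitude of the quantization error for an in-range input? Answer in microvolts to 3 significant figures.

1.08 µV

Range = 4.55 − (-4.55) = 9.1 V.
LSB = 9.1 V ÷ 2^22 = 9.1/4194304 V = 2.1696 µV.
Worst-case error for round-to-nearest is half an LSB: 1.08 µV.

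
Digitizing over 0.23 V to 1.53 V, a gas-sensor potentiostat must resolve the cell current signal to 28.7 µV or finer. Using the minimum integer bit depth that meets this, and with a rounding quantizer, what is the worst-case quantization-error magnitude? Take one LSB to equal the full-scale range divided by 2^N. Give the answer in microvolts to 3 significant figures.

Full-scale range = 1.53 V − (0.23 V) = 1.3 V.
1.3 V / 28.7 µV = 45300. Since 2^15 = 32768 and 2^16 = 65536, N = 16.
Step size = 1.3/65536 V = 19.836 µV.
|e|_max = LSB/2 = 9.92 µV.

9.92 µV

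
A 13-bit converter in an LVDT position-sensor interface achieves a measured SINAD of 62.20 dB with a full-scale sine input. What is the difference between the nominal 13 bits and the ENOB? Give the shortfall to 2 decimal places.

N_eff = (62.20 − 1.76)/6.02 = 10.0399 bits.
13 − 10.0399 = 2.96 bits below nominal.

2.96 bits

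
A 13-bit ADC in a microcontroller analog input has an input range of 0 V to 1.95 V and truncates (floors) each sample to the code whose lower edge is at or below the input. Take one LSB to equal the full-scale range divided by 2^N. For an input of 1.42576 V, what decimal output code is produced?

5989

Range is 1.95 V. LSB = 1.95 V / 2^13 ≈ 238.0 µV.
V_in − V_min = 1.42576 − (0) = 1.42576 V.
Divide by LSB: 1.42576 × 8192/1.95 = 5989.6543.
Truncating gives code 5989.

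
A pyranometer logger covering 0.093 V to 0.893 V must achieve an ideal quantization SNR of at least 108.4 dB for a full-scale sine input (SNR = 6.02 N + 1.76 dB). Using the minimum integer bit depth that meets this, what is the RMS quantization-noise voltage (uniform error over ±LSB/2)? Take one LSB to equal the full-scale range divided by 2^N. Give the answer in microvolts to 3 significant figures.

0.881 µV

Span: 0.893 V − (0.093 V) = 0.8 V.
N ≥ (108.4 − 1.76)/6.02 = 17.714 → N_min = 18.
One LSB is 0.8 V / 262144 = 3.0518 µV.
V_rms = LSB/√12 = 0.881 µV.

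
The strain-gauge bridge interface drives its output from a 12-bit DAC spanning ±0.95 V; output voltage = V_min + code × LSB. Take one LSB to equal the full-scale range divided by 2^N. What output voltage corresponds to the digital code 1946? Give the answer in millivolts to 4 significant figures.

-47.31 mV

Range = 0.95 − (-0.95) = 1.9 V. LSB = 1.9 V / 2^12.
V_out = -0.95 + 1946 × (1.9/4096) V
      = -0.95 + 0.902686 = -0.0473145 V.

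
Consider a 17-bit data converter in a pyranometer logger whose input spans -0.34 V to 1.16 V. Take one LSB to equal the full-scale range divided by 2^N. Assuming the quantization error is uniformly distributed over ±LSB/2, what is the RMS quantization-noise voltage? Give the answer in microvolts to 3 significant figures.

3.30 µV

Full-scale range = 1.16 V − (-0.34 V) = 1.5 V.
Step size = 1.5/131072 V = 11.444 µV.
For a uniform distribution on [−LSB/2, +LSB/2], V_rms = LSB/√12 = 11.444 µV/3.4641 = 3.30 µV.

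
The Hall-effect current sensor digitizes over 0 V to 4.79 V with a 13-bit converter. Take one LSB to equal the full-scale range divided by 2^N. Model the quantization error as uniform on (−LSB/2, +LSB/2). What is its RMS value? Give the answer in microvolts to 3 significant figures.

Range is 4.79 V.
One LSB is 4.79 V / 8192 = 0.58472 mV.
V_rms = LSB/√12 = 0.58472 mV / √12 = 169 µV.

169 µV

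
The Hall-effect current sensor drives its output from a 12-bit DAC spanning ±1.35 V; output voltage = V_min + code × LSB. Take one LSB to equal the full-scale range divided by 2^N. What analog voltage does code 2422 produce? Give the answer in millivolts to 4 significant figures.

246.5 mV

Full-scale range = 1.35 V − (-1.35 V) = 2.7 V. LSB = 2.7 V / 2^12.
V_out = V_min + code × LSB = -1.35 V + 2422 × 2.7 V / 4096
      = -1.35 + 1.59653 = 0.246533 V.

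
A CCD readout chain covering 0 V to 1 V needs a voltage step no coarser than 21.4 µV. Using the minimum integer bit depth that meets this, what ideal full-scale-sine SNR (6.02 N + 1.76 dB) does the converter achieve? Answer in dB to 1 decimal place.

98.1 dB

V_FS = 1 V.
1 V / 21.4 µV = 46730. Since 2^15 = 32768 and 2^16 = 65536, N = 16.
Ideal SNR at N = 16: 6.02·16 + 1.76 = 98.1 dB.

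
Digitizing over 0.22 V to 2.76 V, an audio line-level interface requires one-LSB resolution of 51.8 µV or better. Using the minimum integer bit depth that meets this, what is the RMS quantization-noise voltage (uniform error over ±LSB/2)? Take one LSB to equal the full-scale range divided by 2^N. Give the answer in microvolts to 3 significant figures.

Full-scale range = 2.76 V − (0.22 V) = 2.54 V.
Need 2^N ≥ 2.54 V / 51.8 µV = 49030 → N_min = 16.
LSB = 2.54 V ÷ 2^16 = 2.54/65536 V = 38.757 µV.
RMS noise = LSB/√12 = 11.2 µV.

11.2 µV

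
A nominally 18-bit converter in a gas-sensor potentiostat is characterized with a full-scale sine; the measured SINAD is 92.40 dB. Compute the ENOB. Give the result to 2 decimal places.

15.06 bits

ENOB = (92.40 − 1.76)/6.02 = 15.0565 bits.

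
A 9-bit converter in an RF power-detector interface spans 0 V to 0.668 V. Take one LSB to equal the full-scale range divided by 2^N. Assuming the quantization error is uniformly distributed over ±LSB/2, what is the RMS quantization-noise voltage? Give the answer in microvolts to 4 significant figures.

376.6 µV

V_FS = 0.668 V.
One LSB is 0.668 V / 512 = 1.30469 mV.
σ_q = LSB/√12 = 1.30469 mV/3.4641 = 376.6 µV.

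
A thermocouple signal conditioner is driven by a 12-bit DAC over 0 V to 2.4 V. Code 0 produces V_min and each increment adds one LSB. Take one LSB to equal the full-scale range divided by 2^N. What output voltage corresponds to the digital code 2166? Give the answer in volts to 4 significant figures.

1.269 V

V_FS = 2.4 V. LSB = 2.4 V / 2^12.
Output = V_min + (2166/4096) × range = 0 + 0.528809 × 2.4 V
      = 0 V + 1.26914 V = 1.26914 V.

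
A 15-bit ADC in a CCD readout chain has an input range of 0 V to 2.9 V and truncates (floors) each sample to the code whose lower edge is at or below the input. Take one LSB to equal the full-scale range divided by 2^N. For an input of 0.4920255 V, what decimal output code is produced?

5559

Span = 2.9 V. LSB = 2.9 V / 2^15 ≈ 88.50 µV.
V_in − V_min = 0.4920255 − (0) = 0.4920255 V.
Divide by LSB: 0.4920255 × 32768/2.9 = 5559.5488.
Truncating gives code 5559.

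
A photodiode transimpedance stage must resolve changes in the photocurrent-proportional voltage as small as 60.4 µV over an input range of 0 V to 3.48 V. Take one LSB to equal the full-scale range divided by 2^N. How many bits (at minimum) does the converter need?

Range is 3.48 V.
3.48 V / 60.4 µV = 57620. Since 2^15 = 32768 and 2^16 = 65536, N = 16.

16 bits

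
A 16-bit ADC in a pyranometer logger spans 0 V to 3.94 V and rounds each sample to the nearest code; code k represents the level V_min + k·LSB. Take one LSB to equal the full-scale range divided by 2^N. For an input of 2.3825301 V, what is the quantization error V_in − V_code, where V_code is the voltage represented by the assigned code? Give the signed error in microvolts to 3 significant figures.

V_FS = 3.94 V. LSB = 3.94 V / 2^16 ≈ 60.12 µV.
(V_in − V_min)/LSB = (2.3825301 − (0)) × 65536/3.94 = 39629.8205 → nearest code k = 39630.
Reconstructed level: 0 + 39630 × 3.94/65536 V = 2.3825408936 V.
Error = V_in − V_code = 2.3825301 − (2.3825408936) = −10.8 µV.

−10.8 µV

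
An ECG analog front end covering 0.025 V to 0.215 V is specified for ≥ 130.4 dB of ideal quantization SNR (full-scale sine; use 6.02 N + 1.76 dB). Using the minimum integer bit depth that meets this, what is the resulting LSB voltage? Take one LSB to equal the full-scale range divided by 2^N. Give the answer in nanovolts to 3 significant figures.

45.3 nV

Span: 0.215 V − (0.025 V) = 0.19 V.
N ≥ (130.4 − 1.76)/6.02 = 21.369 → N_min = 22.
One LSB is 0.19 V / 4194304 = 45.3 nV.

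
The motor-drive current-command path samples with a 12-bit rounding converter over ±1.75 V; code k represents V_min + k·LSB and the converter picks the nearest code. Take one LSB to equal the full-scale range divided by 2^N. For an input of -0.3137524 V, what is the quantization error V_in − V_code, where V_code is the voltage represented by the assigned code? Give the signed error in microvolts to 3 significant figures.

Full-scale range = 1.75 V − (-1.75 V) = 3.5 V. LSB = 3.5 V / 2^12 ≈ 0.8545 mV.
(V_in − V_min)/LSB = (-0.3137524 − (-1.75)) × 4096/3.5 = 1680.8200 → nearest code k = 1681.
V_code = -1.75 + (1681/4096) × 3.5 = -0.3135986328 V.
V_in − V_code = -0.3137524 − (-0.3135986328) = −154 µV.

−154 µV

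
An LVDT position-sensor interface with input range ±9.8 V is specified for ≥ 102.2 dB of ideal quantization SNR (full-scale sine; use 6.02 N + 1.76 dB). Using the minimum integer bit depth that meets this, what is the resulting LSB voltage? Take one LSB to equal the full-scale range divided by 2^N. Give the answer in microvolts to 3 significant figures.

150 µV

Range = 9.8 − (-9.8) = 19.6 V.
Required N = ⌈(102.2 − 1.76)/6.02⌉ = ⌈16.684⌉ = 17.
LSB = 19.6 V ÷ 2^17 = 19.6/131072 V = 150 µV.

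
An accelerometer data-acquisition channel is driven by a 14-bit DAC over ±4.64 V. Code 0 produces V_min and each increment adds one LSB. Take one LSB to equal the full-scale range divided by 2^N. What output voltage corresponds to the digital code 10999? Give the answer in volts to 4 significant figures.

The full-scale span is 4.64 − (-4.64) = 9.28 V. LSB = 9.28 V / 2^14.
V_out = -4.64 + 10999 × (9.28/16384) V
      = -4.64 + 6.22990 = 1.58990 V.

1.590 V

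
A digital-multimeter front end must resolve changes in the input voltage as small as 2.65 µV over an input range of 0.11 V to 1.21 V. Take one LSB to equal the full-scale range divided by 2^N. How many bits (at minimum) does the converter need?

19 bits

Full-scale range = 1.21 V − (0.11 V) = 1.1 V.
Required number of levels: 1.1/2.65 µV = 415090; smallest N with 2^N ≥ that is 19.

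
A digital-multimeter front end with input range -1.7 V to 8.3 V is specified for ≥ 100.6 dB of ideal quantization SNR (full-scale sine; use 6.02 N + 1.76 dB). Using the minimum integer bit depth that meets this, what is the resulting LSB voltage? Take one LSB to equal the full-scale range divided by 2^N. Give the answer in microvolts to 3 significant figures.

76.3 µV

Span: 8.3 V − (-1.7 V) = 10 V.
6.02 N + 1.76 ≥ 100.6 gives N ≥ 16.419, so the minimum integer is 17.
LSB = 10 V ÷ 2^17 = 10/131072 V = 76.3 µV.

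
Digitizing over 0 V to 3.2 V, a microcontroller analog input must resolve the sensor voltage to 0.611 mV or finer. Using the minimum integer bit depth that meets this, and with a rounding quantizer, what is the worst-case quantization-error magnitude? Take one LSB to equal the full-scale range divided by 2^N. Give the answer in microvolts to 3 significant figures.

Full-scale range = 3.2 V.
Required number of levels: 3.2/0.611 mV = 5237.3; smallest N with 2^N ≥ that is 13.
LSB = 3.2 V / 2^13 = 390.63 µV.
|e|_max = LSB/2 = 195 µV.

195 µV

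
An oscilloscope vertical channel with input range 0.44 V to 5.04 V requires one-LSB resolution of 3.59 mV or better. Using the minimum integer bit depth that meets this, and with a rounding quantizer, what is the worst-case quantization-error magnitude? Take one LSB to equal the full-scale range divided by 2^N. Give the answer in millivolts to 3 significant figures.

Span: 5.04 V − (0.44 V) = 4.6 V.
Need 2^N ≥ 4.6 V / 3.59 mV = 1281 → N_min = 11.
One LSB is 4.6 V / 2048 = 2.2461 mV.
|e|_max = LSB/2 = 1.12 mV.

1.12 mV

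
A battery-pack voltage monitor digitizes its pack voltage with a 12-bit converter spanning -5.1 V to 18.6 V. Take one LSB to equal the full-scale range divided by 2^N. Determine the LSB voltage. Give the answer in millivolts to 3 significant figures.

5.79 mV

The full-scale span is 18.6 − (-5.1) = 23.7 V.
2^12 = 4096 levels.
Step size = 23.7/4096 V = 5.79 mV.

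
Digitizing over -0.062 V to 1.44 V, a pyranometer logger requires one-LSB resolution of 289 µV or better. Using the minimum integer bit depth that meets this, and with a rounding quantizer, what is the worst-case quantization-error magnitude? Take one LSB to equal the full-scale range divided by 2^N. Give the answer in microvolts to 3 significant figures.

Full-scale range = 1.44 V − (-0.062 V) = 1.502 V.
Need 2^N ≥ 1.502 V / 289 µV = 5197 → N_min = 13.
Step size = 1.502/8192 V = 183.35 µV.
|e|_max = LSB/2 = 91.7 µV.

91.7 µV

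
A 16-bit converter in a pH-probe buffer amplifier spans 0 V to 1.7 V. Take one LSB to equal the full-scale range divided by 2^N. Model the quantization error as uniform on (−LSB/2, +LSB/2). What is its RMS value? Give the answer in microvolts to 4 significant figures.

7.488 µV

V_FS = 1.7 V.
LSB = 1.7 V ÷ 2^16 = 1.7/65536 V = 25.9399 µV.
V_rms = LSB/√12 = 25.9399 µV / √12 = 7.488 µV.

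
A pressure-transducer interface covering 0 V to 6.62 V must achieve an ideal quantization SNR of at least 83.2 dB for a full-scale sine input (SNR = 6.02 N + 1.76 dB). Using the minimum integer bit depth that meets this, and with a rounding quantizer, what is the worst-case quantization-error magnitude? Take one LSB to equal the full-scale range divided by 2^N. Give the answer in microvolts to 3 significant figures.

Span = 6.62 V.
Required N = ⌈(83.2 − 1.76)/6.02⌉ = ⌈13.528⌉ = 14.
Step size = 6.62/16384 V = 404.05 µV.
|e|_max = LSB/2 = 202 µV.

202 µV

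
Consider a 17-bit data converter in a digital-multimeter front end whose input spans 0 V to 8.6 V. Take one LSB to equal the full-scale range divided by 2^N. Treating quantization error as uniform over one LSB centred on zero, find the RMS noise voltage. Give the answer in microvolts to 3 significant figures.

18.9 µV

Span = 8.6 V.
Step size = 8.6/131072 V = 65.613 µV.
V_rms = LSB/√12 = 65.613 µV / √12 = 18.9 µV.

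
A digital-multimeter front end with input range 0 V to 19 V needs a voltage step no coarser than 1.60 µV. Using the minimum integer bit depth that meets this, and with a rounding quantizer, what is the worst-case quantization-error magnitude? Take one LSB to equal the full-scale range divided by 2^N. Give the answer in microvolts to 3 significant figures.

Range is 19 V.
Need 2^N ≥ 19 V / 1.60 µV = 1.188e7 → N_min = 24.
LSB = 19 V ÷ 2^24 = 19/16777216 V = 1.1325 µV.
Max error for round-to-nearest is LSB/2 = 0.566 µV.

0.566 µV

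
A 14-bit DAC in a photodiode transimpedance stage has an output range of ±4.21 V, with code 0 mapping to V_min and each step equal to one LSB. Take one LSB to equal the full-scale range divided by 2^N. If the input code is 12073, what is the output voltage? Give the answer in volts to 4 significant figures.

1.995 V

Span: 4.21 V − (-4.21 V) = 8.42 V. LSB = 8.42 V / 2^14.
V_out = -4.21 + 12073 × (8.42/16384) V
      = -4.21 + 6.20451 = 1.99451 V.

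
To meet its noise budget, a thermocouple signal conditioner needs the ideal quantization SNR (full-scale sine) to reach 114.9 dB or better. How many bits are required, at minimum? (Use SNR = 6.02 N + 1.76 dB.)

19 bits

6.02 N + 1.76 ≥ 114.9 gives N ≥ 18.794, so the minimum integer is 19.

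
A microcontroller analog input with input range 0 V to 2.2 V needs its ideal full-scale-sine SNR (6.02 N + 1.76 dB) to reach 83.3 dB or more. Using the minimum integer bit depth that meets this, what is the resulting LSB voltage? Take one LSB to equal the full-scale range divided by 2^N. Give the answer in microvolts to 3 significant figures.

Range is 2.2 V.
Required N = ⌈(83.3 − 1.76)/6.02⌉ = ⌈13.545⌉ = 14.
One LSB is 2.2 V / 16384 = 134 µV.

134 µV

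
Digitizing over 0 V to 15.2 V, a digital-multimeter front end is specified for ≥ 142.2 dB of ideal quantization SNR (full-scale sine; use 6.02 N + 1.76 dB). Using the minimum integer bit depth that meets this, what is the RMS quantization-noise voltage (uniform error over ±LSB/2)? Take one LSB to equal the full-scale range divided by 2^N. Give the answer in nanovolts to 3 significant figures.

262 nV

Full-scale range = 15.2 V.
Solving 6.02 N ≥ 142.2 − 1.76: N ≥ 23.329. Round up → N = 24.
Step size = 15.2/16777216 V = 0.90599 µV.
V_rms = LSB/√12 = 262 nV.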